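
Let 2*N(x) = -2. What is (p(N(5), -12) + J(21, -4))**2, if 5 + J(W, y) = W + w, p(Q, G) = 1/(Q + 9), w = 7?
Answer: 34225/64 ≈ 534.77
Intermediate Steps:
N(x) = -1 (N(x) = (1/2)*(-2) = -1)
p(Q, G) = 1/(9 + Q)
J(W, y) = 2 + W (J(W, y) = -5 + (W + 7) = -5 + (7 + W) = 2 + W)
(p(N(5), -12) + J(21, -4))**2 = (1/(9 - 1) + (2 + 21))**2 = (1/8 + 23)**2 = (185/8)**2 = 34225/64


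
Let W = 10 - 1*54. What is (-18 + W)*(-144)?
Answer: 8928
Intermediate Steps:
W = -44 (W = 10 - 54 = -44)
(-18 + W)*(-144) = (-18 - 44)*(-144) = -62*(-144) = 8928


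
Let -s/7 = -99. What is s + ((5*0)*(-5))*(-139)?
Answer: 693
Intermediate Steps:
s = 693 (s = -7*(-99) = 693)
s + ((5*0)*(-5))*(-139) = 693 + ((5*0)*(-5))*(-139) = 693 + (0*(-5))*(-139) = 693 + 0*(-139) = 693 + 0 = 693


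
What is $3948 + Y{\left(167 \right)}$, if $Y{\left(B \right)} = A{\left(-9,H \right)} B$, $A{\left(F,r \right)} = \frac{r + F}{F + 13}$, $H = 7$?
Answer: $\frac{7729}{2} \approx 3864.5$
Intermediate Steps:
$A{\left(F,r \right)} = \frac{F + r}{13 + F}$
$Y{\left(B \right)} = - \frac{B}{2}$ ($Y{\left(B \right)} = \frac{-9 + 7}{13 - 9} B = \frac{1}{4} \left(-2\right) B = - \frac{B}{2}$)
$3948 + Y{\left(167 \right)} = 3948 - \frac{167}{2} = \frac{7729}{2}$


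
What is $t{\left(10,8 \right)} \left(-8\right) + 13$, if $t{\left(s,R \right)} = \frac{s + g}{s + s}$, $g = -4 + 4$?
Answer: $9$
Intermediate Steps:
$g = 0$
$t{\left(s,R \right)} = \frac{1}{2}$ ($t{\left(s,R \right)} = \frac{s + 0}{s + s} = \frac{s}{2 s} = s \frac{1}{2 s} = \frac{1}{2}$)
$t{\left(10,8 \right)} \left(-8\right) + 13 = \frac{1}{2} \left(-8\right) + 13 = -4 + 13 = 9$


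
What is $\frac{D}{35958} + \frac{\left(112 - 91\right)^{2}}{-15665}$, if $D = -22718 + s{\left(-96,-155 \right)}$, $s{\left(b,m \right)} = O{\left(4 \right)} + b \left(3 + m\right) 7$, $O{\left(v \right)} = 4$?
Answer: $\frac{47246672}{21664695} \approx 2.1808$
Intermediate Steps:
$s{\left(b,m \right)} = 4 + 7 b \left(3 + m\right)$ ($s{\left(b,m \right)} = 4 + b \left(3 + m\right) 7 = 4 + 7 b \left(3 + m\right)$)
$D = 79430$ ($D = -22718 + \left(4 + 21 \left(-96\right) + 7 \left(-96\right) \left(-155\right)\right) = -22718 + \left(4 - 2016 + 104160\right) = -22718 + 102148 = 79430$)
$\frac{D}{35958} + \frac{\left(112 - 91\right)^{2}}{-15665} = \frac{79430}{35958} + \frac{\left(112 - 91\right)^{2}}{-15665} = 79430 \cdot \frac{1}{35958} + 21^{2} \left(- \frac{1}{15665}\right) = \frac{3055}{1383} + 441 \left(- \frac{1}{15665}\right) = \frac{3055}{1383} - \frac{441}{15665} = \frac{47246672}{21664695}$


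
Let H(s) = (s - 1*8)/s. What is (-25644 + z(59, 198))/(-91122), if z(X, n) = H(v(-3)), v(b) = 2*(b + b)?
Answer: 76927/273366 ≈ 0.28141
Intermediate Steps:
v(b) = 4*b (v(b) = 2*(2*b) = 4*b)
H(s) = (-8 + s)/s (H(s) = (s - 8)/s = (-8 + s)/s)
z(X, n) = 5/3 (z(X, n) = (-8 + 4*(-3))/((4*(-3))) = (-8 - 12)/(-12) = -1/12*(-20) = 5/3)
(-25644 + z(59, 198))/(-91122) = (-25644 + 5/3)/(-91122) = -76927/3*(-1/91122) = 76927/273366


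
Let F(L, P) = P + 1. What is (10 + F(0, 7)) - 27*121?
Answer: -3249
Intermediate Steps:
F(L, P) = 1 + P
(10 + F(0, 7)) - 27*121 = (10 + (1 + 7)) - 27*121 = (10 + 8) - 3267 = 18 - 3267 = -3249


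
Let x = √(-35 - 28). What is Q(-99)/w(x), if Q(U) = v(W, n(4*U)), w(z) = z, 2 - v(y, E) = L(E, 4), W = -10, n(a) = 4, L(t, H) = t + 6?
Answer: 8*I*√7/21 ≈ 1.0079*I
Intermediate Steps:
L(t, H) = 6 + t
x = 3*I*√7 (x = √(-63) = 3*I*√7 ≈ 7.9373*I)
v(y, E) = -4 - E (v(y, E) = 2 - (6 + E) = 2 + (-6 - E) = -4 - E)
Q(U) = -8 (Q(U) = -4 - 1*4 = -4 - 4 = -8)
Q(-99)/w(x) = -8*(-I*√7/21) = -(-8)*I*√7/21 = 8*I*√7/21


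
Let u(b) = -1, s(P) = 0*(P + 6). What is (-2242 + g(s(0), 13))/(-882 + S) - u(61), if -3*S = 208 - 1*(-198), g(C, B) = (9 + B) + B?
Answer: 9673/3052 ≈ 3.1694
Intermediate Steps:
s(P) = 0 (s(P) = 0*(6 + P) = 0)
g(C, B) = 9 + 2*B
S = -406/3 (S = -(208 - 1*(-198))/3 = -(208 + 198)/3 = -1/3*406 = -406/3 ≈ -135.33)
(-2242 + g(s(0), 13))/(-882 + S) - u(61) = (-2242 + (9 + 2*13))/(-882 - 406/3) - 1*(-1) = (-2242 + (9 + 26))/(-3052/3) + 1 = (-2242 + 35)*(-3/3052) + 1 = -2207*(-3/3052) + 1 = 6621/3052 + 1 = 9673/3052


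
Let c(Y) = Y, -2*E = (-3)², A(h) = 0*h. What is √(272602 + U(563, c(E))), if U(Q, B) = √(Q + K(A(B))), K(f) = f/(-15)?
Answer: √(272602 + √563) ≈ 522.14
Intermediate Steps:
A(h) = 0
E = -9/2 (E = -½*(-3)² = -½*9 = -9/2 ≈ -4.5000)
K(f) = -f/15 (K(f) = f*(-1/15) = -f/15)
U(Q, B) = √Q (U(Q, B) = √(Q - 1/15*0) = √(Q + 0) = √Q)
√(272602 + U(563, c(E))) = √(272602 + √563)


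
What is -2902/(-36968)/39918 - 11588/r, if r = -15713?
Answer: 8550162687019/11593747674456 ≈ 0.73748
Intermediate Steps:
-2902/(-36968)/39918 - 11588/r = -2902/(-36968)/39918 - 11588/(-15713) = -2902*(-1/36968)*(1/39918) - 11588*(-1/15713) = (1451/18484)*(1/39918) + 11588/15713 = 1451/737844312 + 11588/15713 = 8550162687019/11593747674456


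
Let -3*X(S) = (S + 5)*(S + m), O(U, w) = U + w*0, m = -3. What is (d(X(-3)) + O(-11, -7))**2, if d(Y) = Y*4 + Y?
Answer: 81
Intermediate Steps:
O(U, w) = U (O(U, w) = U + 0 = U)
X(S) = -(-3 + S)*(5 + S)/3 (X(S) = -(S + 5)*(S - 3)/3 = -(5 + S)*(-3 + S)/3 = -(-3 + S)*(5 + S)/3)
d(Y) = 5*Y (d(Y) = 4*Y + Y = 5*Y)
(d(X(-3)) + O(-11, -7))**2 = (5*(5 - 2/3*(-3) - 1/3*(-3)**2) - 11)**2 = (5*(5 + 2 - 1/3*9) - 11)**2 = (5*(5 + 2 - 3) - 11)**2 = (5*4 - 11)**2 = (20 - 11)**2 = 9**2 = 81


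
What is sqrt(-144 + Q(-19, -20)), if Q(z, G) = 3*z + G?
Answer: I*sqrt(221) ≈ 14.866*I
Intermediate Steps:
Q(z, G) = G + 3*z
sqrt(-144 + Q(-19, -20)) = sqrt(-144 + (-20 + 3*(-19))) = sqrt(-144 + (-20 - 57)) = sqrt(-144 - 77) = sqrt(-221) = I*sqrt(221)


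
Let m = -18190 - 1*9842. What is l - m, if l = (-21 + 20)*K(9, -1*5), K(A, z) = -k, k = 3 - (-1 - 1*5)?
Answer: 28041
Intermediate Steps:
k = 9 (k = 3 - (-1 - 5) = 3 - 1*(-6) = 3 + 6 = 9)
K(A, z) = -9 (K(A, z) = -1*9 = -9)
m = -28032 (m = -18190 - 9842 = -28032)
l = 9 (l = (-21 + 20)*(-9) = -1*(-9) = 9)
l - m = 9 - 1*(-28032) = 9 + 28032 = 28041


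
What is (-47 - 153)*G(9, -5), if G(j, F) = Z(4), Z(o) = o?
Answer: -800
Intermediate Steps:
G(j, F) = 4
(-47 - 153)*G(9, -5) = (-47 - 153)*4 = -200*4 = -800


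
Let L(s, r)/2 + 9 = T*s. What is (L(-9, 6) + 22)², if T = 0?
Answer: 16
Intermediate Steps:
L(s, r) = -18 (L(s, r) = -18 + 2*(0*s) = -18 + 2*0 = -18 + 0 = -18)
(L(-9, 6) + 22)² = (-18 + 22)² = 4² = 16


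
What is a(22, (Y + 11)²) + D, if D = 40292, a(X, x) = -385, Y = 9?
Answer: 39907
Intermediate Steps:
a(22, (Y + 11)²) + D = -385 + 40292 = 39907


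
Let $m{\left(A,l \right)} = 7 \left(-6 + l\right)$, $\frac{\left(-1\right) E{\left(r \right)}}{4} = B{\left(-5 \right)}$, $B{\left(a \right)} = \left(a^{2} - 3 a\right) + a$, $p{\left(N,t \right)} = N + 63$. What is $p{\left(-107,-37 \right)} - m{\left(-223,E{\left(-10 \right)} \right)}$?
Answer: $978$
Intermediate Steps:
$p{\left(N,t \right)} = 63 + N$
$B{\left(a \right)} = a^{2} - 2 a$
$E{\left(r \right)} = -140$ ($E{\left(r \right)} = - 4 \left(- 5 \left(-2 - 5\right)\right) = - 4 \left(\left(-5\right) \left(-7\right)\right) = \left(-4\right) 35 = -140$)
$m{\left(A,l \right)} = -42 + 7 l$
$p{\left(-107,-37 \right)} - m{\left(-223,E{\left(-10 \right)} \right)} = \left(63 - 107\right) - \left(-42 + 7 \left(-140\right)\right) = -44 - \left(-42 - 980\right) = -44 - -1022 = -44 + 1022 = 978$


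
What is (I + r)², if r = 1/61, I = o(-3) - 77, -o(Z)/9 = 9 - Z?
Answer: 127328656/3721 ≈ 34219.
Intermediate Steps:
o(Z) = -81 + 9*Z (o(Z) = -9*(9 - Z) = -81 + 9*Z)
I = -185 (I = (-81 + 9*(-3)) - 77 = (-81 - 27) - 77 = -108 - 77 = -185)
r = 1/61 ≈ 0.016393
(I + r)² = (-185 + 1/61)² = (-11284/61)² = 127328656/3721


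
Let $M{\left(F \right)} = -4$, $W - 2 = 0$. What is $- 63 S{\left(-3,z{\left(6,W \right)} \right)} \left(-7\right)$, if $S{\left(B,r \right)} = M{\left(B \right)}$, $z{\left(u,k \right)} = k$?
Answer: $-1764$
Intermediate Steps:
$W = 2$ ($W = 2 + 0 = 2$)
$S{\left(B,r \right)} = -4$
$- 63 S{\left(-3,z{\left(6,W \right)} \right)} \left(-7\right) = \left(-63\right) \left(-4\right) \left(-7\right) = 252 \left(-7\right) = -1764$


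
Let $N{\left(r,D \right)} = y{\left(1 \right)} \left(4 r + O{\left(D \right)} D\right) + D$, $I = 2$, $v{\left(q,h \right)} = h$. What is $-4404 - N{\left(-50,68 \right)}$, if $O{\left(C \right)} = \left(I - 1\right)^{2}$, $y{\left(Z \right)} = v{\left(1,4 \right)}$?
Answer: $-3944$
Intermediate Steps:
$y{\left(Z \right)} = 4$
$O{\left(C \right)} = 1$ ($O{\left(C \right)} = \left(2 - 1\right)^{2} = 1^{2} = 1$)
$N{\left(r,D \right)} = 5 D + 16 r$ ($N{\left(r,D \right)} = 4 \left(4 r + 1 D\right) + D = 4 \left(4 r + D\right) + D = 4 \left(D + 4 r\right) + D = \left(4 D + 16 r\right) + D = 5 D + 16 r$)
$-4404 - N{\left(-50,68 \right)} = -4404 - \left(5 \cdot 68 + 16 \left(-50\right)\right) = -4404 - \left(340 - 800\right) = -4404 - -460 = -4404 + 460 = -3944$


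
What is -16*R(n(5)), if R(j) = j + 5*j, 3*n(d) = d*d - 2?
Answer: -736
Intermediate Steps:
n(d) = -⅔ + d²/3 (n(d) = (d*d - 2)/3 = (d² - 2)/3 = (-2 + d²)/3 = -⅔ + d²/3)
R(j) = 6*j
-16*R(n(5)) = -96*(-⅔ + (⅓)*5²) = -96*(-⅔ + (⅓)*25) = -96*(-⅔ + 25/3) = -96*23/3 = -16*46 = -736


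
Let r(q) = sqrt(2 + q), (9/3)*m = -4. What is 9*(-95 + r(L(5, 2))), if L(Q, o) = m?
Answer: -855 + 3*sqrt(6) ≈ -847.65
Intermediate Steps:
m = -4/3 (m = (1/3)*(-4) = -4/3 ≈ -1.3333)
L(Q, o) = -4/3
9*(-95 + r(L(5, 2))) = 9*(-95 + sqrt(2 - 4/3)) = 9*(-95 + sqrt(2/3)) = 9*(-95 + sqrt(6)/3) = -855 + 3*sqrt(6)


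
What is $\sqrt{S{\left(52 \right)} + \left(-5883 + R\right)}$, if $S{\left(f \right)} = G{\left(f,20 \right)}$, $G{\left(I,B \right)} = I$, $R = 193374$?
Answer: $29 \sqrt{223} \approx 433.06$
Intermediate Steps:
$S{\left(f \right)} = f$
$\sqrt{S{\left(52 \right)} + \left(-5883 + R\right)} = \sqrt{52 + \left(-5883 + 193374\right)} = \sqrt{52 + 187491} = \sqrt{187543} = 29 \sqrt{223}$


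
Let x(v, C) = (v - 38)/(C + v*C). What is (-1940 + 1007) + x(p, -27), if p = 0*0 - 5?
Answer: -100807/108 ≈ -933.40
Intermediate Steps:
p = -5 (p = 0 - 5 = -5)
x(v, C) = (-38 + v)/(C + C*v)
(-1940 + 1007) + x(p, -27) = (-1940 + 1007) + (-38 - 5)/((-27)*(1 - 5)) = -933 - 1/27*(-43)/(-4) = -933 - 1/27*(-¼)*(-43) = -933 - 43/108 = -100807/108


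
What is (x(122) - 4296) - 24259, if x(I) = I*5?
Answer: -27945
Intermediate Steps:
x(I) = 5*I
(x(122) - 4296) - 24259 = (5*122 - 4296) - 24259 = (610 - 4296) - 24259 = -3686 - 24259 = -27945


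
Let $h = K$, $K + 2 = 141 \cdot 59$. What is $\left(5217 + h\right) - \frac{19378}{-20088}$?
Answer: $\frac{135945185}{10044} \approx 13535.0$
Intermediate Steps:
$K = 8317$ ($K = -2 + 141 \cdot 59 = -2 + 8319 = 8317$)
$h = 8317$
$\left(5217 + h\right) - \frac{19378}{-20088} = \left(5217 + 8317\right) - \frac{19378}{-20088} = 13534 - - \frac{9689}{10044} = 13534 + \frac{9689}{10044} = \frac{135945185}{10044}$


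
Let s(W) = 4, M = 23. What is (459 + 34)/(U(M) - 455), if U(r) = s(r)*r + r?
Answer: -29/20 ≈ -1.4500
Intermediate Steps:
U(r) = 5*r (U(r) = 4*r + r = 5*r)
(459 + 34)/(U(M) - 455) = (459 + 34)/(5*23 - 455) = 493/(115 - 455) = 493/(-340) = 493*(-1/340) = -29/20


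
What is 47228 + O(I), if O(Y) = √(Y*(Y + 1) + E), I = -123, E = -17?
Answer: 47228 + √14989 ≈ 47350.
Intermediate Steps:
O(Y) = √(-17 + Y*(1 + Y)) (O(Y) = √(Y*(Y + 1) - 17) = √(Y*(1 + Y) - 17) = √(-17 + Y*(1 + Y)))
47228 + O(I) = 47228 + √(-17 - 123 + (-123)²) = 47228 + √(-17 - 123 + 15129) = 47228 + √14989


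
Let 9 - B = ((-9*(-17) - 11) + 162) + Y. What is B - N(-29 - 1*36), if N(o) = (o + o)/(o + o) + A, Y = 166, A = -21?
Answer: -441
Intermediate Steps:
N(o) = -20 (N(o) = (o + o)/(o + o) - 21 = (2*o)/((2*o)) - 21 = (2*o)*(1/(2*o)) - 21 = 1 - 21 = -20)
B = -461 (B = 9 - (((-9*(-17) - 11) + 162) + 166) = 9 - (((153 - 11) + 162) + 166) = 9 - ((142 + 162) + 166) = 9 - (304 + 166) = 9 - 1*470 = 9 - 470 = -461)
B - N(-29 - 1*36) = -461 - 1*(-20) = -461 + 20 = -441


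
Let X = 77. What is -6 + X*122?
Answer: 9388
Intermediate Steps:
-6 + X*122 = -6 + 77*122 = -6 + 9394 = 9388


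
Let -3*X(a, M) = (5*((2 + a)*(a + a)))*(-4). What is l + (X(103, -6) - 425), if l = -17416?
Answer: 126359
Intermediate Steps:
X(a, M) = 40*a*(2 + a)/3 (X(a, M) = -5*((2 + a)*(a + a))*(-4)/3 = -5*((2 + a)*(2*a))*(-4)/3 = -5*(2*a*(2 + a))*(-4)/3 = -10*a*(2 + a)*(-4)/3 = -(-40)*a*(2 + a)/3 = 40*a*(2 + a)/3)
l + (X(103, -6) - 425) = -17416 + ((40/3)*103*(2 + 103) - 425) = -17416 + ((40/3)*103*105 - 425) = -17416 + (144200 - 425) = -17416 + 143775 = 126359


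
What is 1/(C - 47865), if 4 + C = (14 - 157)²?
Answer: -1/27420 ≈ -3.6470e-5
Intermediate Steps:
C = 20445 (C = -4 + (14 - 157)² = -4 + (-143)² = -4 + 20449 = 20445)
1/(C - 47865) = 1/(20445 - 47865) = 1/(-27420) = -1/27420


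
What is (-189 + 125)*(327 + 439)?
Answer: -49024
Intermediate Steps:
(-189 + 125)*(327 + 439) = -64*766 = -49024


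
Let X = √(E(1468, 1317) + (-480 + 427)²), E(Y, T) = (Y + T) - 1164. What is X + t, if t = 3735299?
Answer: 3735299 + √4430 ≈ 3.7354e+6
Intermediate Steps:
E(Y, T) = -1164 + T + Y (E(Y, T) = (T + Y) - 1164 = -1164 + T + Y)
X = √4430 (X = √((-1164 + 1317 + 1468) + (-480 + 427)²) = √(1621 + (-53)²) = √(1621 + 2809) = √4430 ≈ 66.558)
X + t = √4430 + 3735299 = 3735299 + √4430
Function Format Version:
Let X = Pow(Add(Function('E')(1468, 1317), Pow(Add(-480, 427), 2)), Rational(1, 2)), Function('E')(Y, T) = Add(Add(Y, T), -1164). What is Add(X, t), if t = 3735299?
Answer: Add(3735299, Pow(4430, Rational(1, 2))) ≈ 3.7354e+6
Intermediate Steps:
Function('E')(Y, T) = Add(-1164, T, Y) (Function('E')(Y, T) = Add(Add(T, Y), -1164) = Add(-1164, T, Y))
X = Pow(4430, Rational(1, 2)) (X = Pow(Add(Add(-1164, 1317, 1468), Pow(Add(-480, 427), 2)), Rational(1, 2)) = Pow(Add(1621, Pow(-53, 2)), Rational(1, 2)) = Pow(Add(1621, 2809), Rational(1, 2)) = Pow(4430, Rational(1, 2)) ≈ 66.558)
Add(X, t) = Add(Pow(4430, Rational(1, 2)), 3735299) = Add(3735299, Pow(4430, Rational(1, 2)))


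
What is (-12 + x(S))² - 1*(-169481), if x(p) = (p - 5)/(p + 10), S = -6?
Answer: 2715177/16 ≈ 1.6970e+5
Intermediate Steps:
x(p) = (-5 + p)/(10 + p)
(-12 + x(S))² - 1*(-169481) = (-12 + (-5 - 6)/(10 - 6))² - 1*(-169481) = (-12 - 11/4)² + 169481 = (-59/4)² + 169481 = 3481/16 + 169481 = 2715177/16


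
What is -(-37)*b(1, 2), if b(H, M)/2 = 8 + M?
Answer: 740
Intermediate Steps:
b(H, M) = 16 + 2*M (b(H, M) = 2*(8 + M) = 16 + 2*M)
-(-37)*b(1, 2) = -(-37)*(16 + 2*2) = -(-37)*(16 + 4) = -(-37)*20 = -37*(-20) = 740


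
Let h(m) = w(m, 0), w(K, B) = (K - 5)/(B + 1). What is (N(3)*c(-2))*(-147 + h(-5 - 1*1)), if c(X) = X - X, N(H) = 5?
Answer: 0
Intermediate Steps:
w(K, B) = (-5 + K)/(1 + B)
h(m) = -5 + m (h(m) = (-5 + m)/(1 + 0) = (-5 + m)/1 = 1*(-5 + m) = -5 + m)
c(X) = 0
(N(3)*c(-2))*(-147 + h(-5 - 1*1)) = (5*0)*(-147 + (-5 + (-5 - 1*1))) = 0*(-147 + (-5 + (-5 - 1))) = 0*(-147 + (-5 - 6)) = 0*(-147 - 11) = 0*(-158) = 0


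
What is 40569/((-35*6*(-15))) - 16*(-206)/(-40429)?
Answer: 543260567/42450450 ≈ 12.798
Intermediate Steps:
40569/((-35*6*(-15))) - 16*(-206)/(-40429) = 40569/((-210*(-15))) + 3296*(-1/40429) = 40569/3150 - 3296/40429 = 40569*(1/3150) - 3296/40429 = 13523/1050 - 3296/40429 = 543260567/42450450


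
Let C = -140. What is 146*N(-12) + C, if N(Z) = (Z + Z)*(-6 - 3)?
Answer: 31396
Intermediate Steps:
N(Z) = -18*Z (N(Z) = (2*Z)*(-9) = -18*Z)
146*N(-12) + C = 146*(-18*(-12)) - 140 = 146*216 - 140 = 31536 - 140 = 31396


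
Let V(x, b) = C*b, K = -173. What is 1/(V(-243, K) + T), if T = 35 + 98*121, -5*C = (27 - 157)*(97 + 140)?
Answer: -1/1054133 ≈ -9.4865e-7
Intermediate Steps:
C = 6162 (C = -(27 - 157)*(97 + 140)/5 = -(-26)*237 = -1/5*(-30810) = 6162)
V(x, b) = 6162*b
T = 11893 (T = 35 + 11858 = 11893)
1/(V(-243, K) + T) = 1/(6162*(-173) + 11893) = 1/(-1066026 + 11893) = 1/(-1054133) = -1/1054133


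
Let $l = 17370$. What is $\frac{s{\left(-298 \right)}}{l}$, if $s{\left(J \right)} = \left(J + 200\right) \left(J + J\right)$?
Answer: $\frac{29204}{8685} \approx 3.3626$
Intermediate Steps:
$s{\left(J \right)} = 2 J \left(200 + J\right)$ ($s{\left(J \right)} = \left(200 + J\right) 2 J = 2 J \left(200 + J\right)$)
$\frac{s{\left(-298 \right)}}{l} = \frac{2 \left(-298\right) \left(200 - 298\right)}{17370} = 2 \left(-298\right) \left(-98\right) \frac{1}{17370} = 58408 \cdot \frac{1}{17370} = \frac{29204}{8685}$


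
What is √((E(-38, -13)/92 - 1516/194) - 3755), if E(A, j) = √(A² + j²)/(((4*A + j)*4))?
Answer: √(-8158302658400400 - 35707155*√1613)/1472460 ≈ 61.342*I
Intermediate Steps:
E(A, j) = √(A² + j²)/(4*j + 16*A) (E(A, j) = √(A² + j²)/(((j + 4*A)*4)) = √(A² + j²)/(4*j + 16*A))
√((E(-38, -13)/92 - 1516/194) - 3755) = √(((√((-38)² + (-13)²)/(4*(-13 + 4*(-38))))/92 - 1516/194) - 3755) = √(((√(1444 + 169)/(4*(-13 - 152)))*(1/92) - 1516*1/194) - 3755) = √((((¼)*√1613/(-165))*(1/92) - 758/97) - 3755) = √((((¼)*(-1/165)*√1613)*(1/92) - 758/97) - 3755) = √((-√1613/660*(1/92) - 758/97) - 3755) = √((-√1613/60720 - 758/97) - 3755) = √((-758/97 - √1613/60720) - 3755) = √(-364993/97 - √1613/60720)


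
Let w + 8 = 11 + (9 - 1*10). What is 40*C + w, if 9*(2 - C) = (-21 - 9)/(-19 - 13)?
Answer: 467/6 ≈ 77.833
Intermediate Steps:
w = 2 (w = -8 + (11 + (9 - 1*10)) = -8 + (11 + (9 - 10)) = -8 + (11 - 1) = -8 + 10 = 2)
C = 91/48 (C = 2 - (-21 - 9)/(9*(-19 - 13)) = 2 - (-10)/(3*(-32)) = 2 - (-10)*(-1)/(3*32) = 2 - 1/9*15/16 = 2 - 5/48 = 91/48 ≈ 1.8958)
40*C + w = 40*(91/48) + 2 = 455/6 + 2 = 467/6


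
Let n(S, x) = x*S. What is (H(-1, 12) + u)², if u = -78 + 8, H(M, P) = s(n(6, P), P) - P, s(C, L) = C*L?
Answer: 611524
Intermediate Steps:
n(S, x) = S*x
H(M, P) = -P + 6*P² (H(M, P) = (6*P)*P - P = 6*P² - P = -P + 6*P²)
u = -70
(H(-1, 12) + u)² = (12*(-1 + 6*12) - 70)² = (12*(-1 + 72) - 70)² = (12*71 - 70)² = (852 - 70)² = 782² = 611524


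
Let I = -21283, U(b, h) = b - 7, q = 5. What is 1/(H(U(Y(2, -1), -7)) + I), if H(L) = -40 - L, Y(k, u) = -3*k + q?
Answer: -1/21315 ≈ -4.6915e-5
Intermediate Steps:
Y(k, u) = 5 - 3*k (Y(k, u) = -3*k + 5 = 5 - 3*k)
U(b, h) = -7 + b
1/(H(U(Y(2, -1), -7)) + I) = 1/((-40 - (-7 + (5 - 3*2))) - 21283) = 1/((-40 - (-7 + (5 - 6))) - 21283) = 1/((-40 - (-7 - 1)) - 21283) = 1/((-40 - 1*(-8)) - 21283) = 1/((-40 + 8) - 21283) = 1/(-32 - 21283) = 1/(-21315) = -1/21315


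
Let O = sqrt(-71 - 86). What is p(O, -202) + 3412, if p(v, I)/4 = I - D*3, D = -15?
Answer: 2784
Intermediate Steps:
O = I*sqrt(157) (O = sqrt(-157) = I*sqrt(157) ≈ 12.53*I)
p(v, I) = 180 + 4*I (p(v, I) = 4*(I - (-15)*3) = 4*(I - 1*(-45)) = 4*(I + 45) = 4*(45 + I) = 180 + 4*I)
p(O, -202) + 3412 = (180 + 4*(-202)) + 3412 = (180 - 808) + 3412 = -628 + 3412 = 2784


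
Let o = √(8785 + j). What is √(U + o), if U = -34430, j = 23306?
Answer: √(-34430 + √32091) ≈ 185.07*I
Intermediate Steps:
o = √32091 (o = √(8785 + 23306) = √32091 ≈ 179.14)
√(U + o) = √(-34430 + √32091)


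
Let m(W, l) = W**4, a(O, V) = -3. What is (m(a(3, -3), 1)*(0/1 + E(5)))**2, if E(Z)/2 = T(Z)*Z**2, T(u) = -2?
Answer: 65610000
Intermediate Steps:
E(Z) = -4*Z**2 (E(Z) = 2*(-2*Z**2) = -4*Z**2)
(m(a(3, -3), 1)*(0/1 + E(5)))**2 = ((-3)**4*(0/1 - 4*5**2))**2 = (81*(0*1 - 4*25))**2 = (81*(0 - 100))**2 = (81*(-100))**2 = (-8100)**2 = 65610000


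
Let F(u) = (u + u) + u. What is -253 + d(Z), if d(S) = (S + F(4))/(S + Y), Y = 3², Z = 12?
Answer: -1763/7 ≈ -251.86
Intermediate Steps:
Y = 9
F(u) = 3*u (F(u) = 2*u + u = 3*u)
d(S) = (12 + S)/(9 + S) (d(S) = (S + 3*4)/(S + 9) = (S + 12)/(9 + S) = (12 + S)/(9 + S))
-253 + d(Z) = -253 + (12 + 12)/(9 + 12) = -253 + 24/21 = -253 + (1/21)*24 = -253 + 8/7 = -1763/7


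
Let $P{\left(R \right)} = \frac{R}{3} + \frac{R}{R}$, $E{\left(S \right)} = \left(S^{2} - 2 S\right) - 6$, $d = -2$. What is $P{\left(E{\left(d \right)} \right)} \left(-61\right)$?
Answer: $- \frac{305}{3} \approx -101.67$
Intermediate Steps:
$E{\left(S \right)} = -6 + S^{2} - 2 S$
$P{\left(R \right)} = 1 + \frac{R}{3}$ ($P{\left(R \right)} = R \frac{1}{3} + 1 = \frac{R}{3} + 1 = 1 + \frac{R}{3}$)
$P{\left(E{\left(d \right)} \right)} \left(-61\right) = \left(1 + \frac{-6 + \left(-2\right)^{2} - -4}{3}\right) \left(-61\right) = \left(1 + \frac{-6 + 4 + 4}{3}\right) \left(-61\right) = \left(1 + \frac{1}{3} \cdot 2\right) \left(-61\right) = \left(1 + \frac{2}{3}\right) \left(-61\right) = \frac{5}{3} \left(-61\right) = - \frac{305}{3}$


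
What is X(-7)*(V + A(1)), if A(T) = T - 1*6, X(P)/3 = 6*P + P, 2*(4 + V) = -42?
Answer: 4410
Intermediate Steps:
V = -25 (V = -4 + (½)*(-42) = -4 - 21 = -25)
X(P) = 21*P (X(P) = 3*(6*P + P) = 3*(7*P) = 21*P)
A(T) = -6 + T (A(T) = T - 6 = -6 + T)
X(-7)*(V + A(1)) = (21*(-7))*(-25 + (-6 + 1)) = -147*(-25 - 5) = -147*(-30) = 4410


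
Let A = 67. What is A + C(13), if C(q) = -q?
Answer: 54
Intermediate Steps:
A + C(13) = 67 - 1*13 = 67 - 13 = 54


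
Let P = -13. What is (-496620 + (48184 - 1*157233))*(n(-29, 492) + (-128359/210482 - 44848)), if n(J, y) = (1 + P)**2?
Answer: 5699051956629603/210482 ≈ 2.7076e+10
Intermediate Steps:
n(J, y) = 144 (n(J, y) = (1 - 13)**2 = (-12)**2 = 144)
(-496620 + (48184 - 1*157233))*(n(-29, 492) + (-128359/210482 - 44848)) = (-496620 + (48184 - 1*157233))*(144 + (-128359/210482 - 44848)) = (-496620 + (48184 - 157233))*(144 + (-128359*1/210482 - 44848)) = (-496620 - 109049)*(144 + (-128359/210482 - 44848)) = -605669*(144 - 9439825095/210482) = -605669*(-9409515687/210482) = 5699051956629603/210482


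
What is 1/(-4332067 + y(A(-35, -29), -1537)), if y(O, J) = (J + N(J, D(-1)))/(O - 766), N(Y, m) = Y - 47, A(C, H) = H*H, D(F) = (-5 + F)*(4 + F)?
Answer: -75/324908146 ≈ -2.3083e-7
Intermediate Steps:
A(C, H) = H²
N(Y, m) = -47 + Y
y(O, J) = (-47 + 2*J)/(-766 + O) (y(O, J) = (J + (-47 + J))/(O - 766) = (-47 + 2*J)/(-766 + O))
1/(-4332067 + y(A(-35, -29), -1537)) = 1/(-4332067 + (-47 + 2*(-1537))/(-766 + (-29)²)) = 1/(-4332067 + (-47 - 3074)/(-766 + 841)) = 1/(-4332067 - 3121/75) = 1/(-324908146/75) = -75/324908146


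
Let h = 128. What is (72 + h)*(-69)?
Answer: -13800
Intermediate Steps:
(72 + h)*(-69) = (72 + 128)*(-69) = 200*(-69) = -13800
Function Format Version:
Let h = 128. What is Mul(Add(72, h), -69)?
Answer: -13800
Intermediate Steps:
Mul(Add(72, h), -69) = Mul(Add(72, 128), -69) = Mul(200, -69) = -13800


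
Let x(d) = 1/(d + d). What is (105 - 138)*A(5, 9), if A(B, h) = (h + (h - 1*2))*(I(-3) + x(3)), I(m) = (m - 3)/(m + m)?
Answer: -616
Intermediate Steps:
x(d) = 1/(2*d)
I(m) = (-3 + m)/(2*m) (I(m) = (-3 + m)/((2*m)) = (-3 + m)*(1/(2*m)) = (-3 + m)/(2*m))
A(B, h) = -7/3 + 7*h/3 (A(B, h) = (h + (h - 1*2))*((½)*(-3 - 3)/(-3) + (½)/3) = (h + (h - 2))*((½)*(-⅓)*(-6) + (½)*(⅓)) = (h + (-2 + h))*(1 + ⅙) = (-2 + 2*h)*(7/6) = -7/3 + 7*h/3)
(105 - 138)*A(5, 9) = (105 - 138)*(-7/3 + (7/3)*9) = -33*(-7/3 + 21) = -33*56/3 = -616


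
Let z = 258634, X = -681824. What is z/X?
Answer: -129317/340912 ≈ -0.37933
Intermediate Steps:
z/X = 258634/(-681824) = 258634*(-1/681824) = -129317/340912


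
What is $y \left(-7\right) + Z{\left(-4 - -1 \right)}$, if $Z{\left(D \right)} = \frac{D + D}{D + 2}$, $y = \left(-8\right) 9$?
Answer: $510$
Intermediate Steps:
$y = -72$
$Z{\left(D \right)} = \frac{2 D}{2 + D}$
$y \left(-7\right) + Z{\left(-4 - -1 \right)} = \left(-72\right) \left(-7\right) + \frac{2 \left(-4 - -1\right)}{2 - 3} = 504 + \frac{2 \left(-4 + 1\right)}{2 + \left(-4 + 1\right)} = 504 + 2 \left(-3\right) \frac{1}{2 - 3} = 504 + 2 \left(-3\right) \frac{1}{-1} = 504 + 2 \left(-3\right) \left(-1\right) = 504 + 6 = 510$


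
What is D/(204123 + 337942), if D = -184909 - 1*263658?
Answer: -448567/542065 ≈ -0.82751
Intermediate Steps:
D = -448567 (D = -184909 - 263658 = -448567)
D/(204123 + 337942) = -448567/(204123 + 337942) = -448567/542065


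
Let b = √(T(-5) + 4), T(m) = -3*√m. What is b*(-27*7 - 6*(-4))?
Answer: -165*√(4 - 3*I*√5) ≈ -400.96 + 227.74*I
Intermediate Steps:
b = √(4 - 3*I*√5) (b = √(-3*I*√5 + 4) = √(4 - 3*I*√5) ≈ 2.43 - 1.3803*I)
b*(-27*7 - 6*(-4)) = √(4 - 3*I*√5)*(-27*7 - 6*(-4)) = √(4 - 3*I*√5)*(-189 + 24) = √(4 - 3*I*√5)*(-165) = -165*√(4 - 3*I*√5)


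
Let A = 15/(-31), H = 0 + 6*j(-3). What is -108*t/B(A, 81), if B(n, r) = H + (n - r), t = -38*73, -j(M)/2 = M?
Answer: -1547892/235 ≈ -6586.8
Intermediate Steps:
j(M) = -2*M
t = -2774
H = 36 (H = 0 + 6*(-2*(-3)) = 0 + 6*6 = 0 + 36 = 36)
A = -15/31 (A = 15*(-1/31) = -15/31 ≈ -0.48387)
B(n, r) = 36 + n - r (B(n, r) = 36 + (n - r) = 36 + n - r)
-108*t/B(A, 81) = -(-299592)/(36 - 15/31 - 1*81) = -(-299592)/(36 - 15/31 - 81) = -(-299592)/(-1410/31) = -(-299592)*(-31)/1410 = -108*42997/705 = -1547892/235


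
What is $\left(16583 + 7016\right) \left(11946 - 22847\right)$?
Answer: $-257252699$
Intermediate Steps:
$\left(16583 + 7016\right) \left(11946 - 22847\right) = 23599 \left(-10901\right) = -257252699$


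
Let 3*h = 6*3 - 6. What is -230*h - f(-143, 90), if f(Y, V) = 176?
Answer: -1096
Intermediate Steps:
h = 4 (h = (6*3 - 6)/3 = (18 - 6)/3 = (⅓)*12 = 4)
-230*h - f(-143, 90) = -230*4 - 1*176 = -920 - 176 = -1096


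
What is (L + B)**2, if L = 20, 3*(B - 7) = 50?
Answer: 17161/9 ≈ 1906.8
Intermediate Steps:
B = 71/3 (B = 7 + (1/3)*50 = 7 + 50/3 = 71/3 ≈ 23.667)
(L + B)**2 = (20 + 71/3)**2 = (131/3)**2 = 17161/9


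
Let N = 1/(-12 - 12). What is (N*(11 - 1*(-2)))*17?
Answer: -221/24 ≈ -9.2083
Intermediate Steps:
N = -1/24 (N = 1/(-24) = -1/24 ≈ -0.041667)
(N*(11 - 1*(-2)))*17 = -(11 - 1*(-2))/24*17 = -(11 + 2)/24*17 = -1/24*13*17 = -13/24*17 = -221/24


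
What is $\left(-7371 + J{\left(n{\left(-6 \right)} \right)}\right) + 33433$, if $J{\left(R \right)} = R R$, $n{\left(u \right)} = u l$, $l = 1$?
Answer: $26098$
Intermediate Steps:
$n{\left(u \right)} = u$ ($n{\left(u \right)} = u 1 = u$)
$J{\left(R \right)} = R^{2}$
$\left(-7371 + J{\left(n{\left(-6 \right)} \right)}\right) + 33433 = \left(-7371 + \left(-6\right)^{2}\right) + 33433 = \left(-7371 + 36\right) + 33433 = -7335 + 33433 = 26098$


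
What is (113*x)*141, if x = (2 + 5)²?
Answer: 780717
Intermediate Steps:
x = 49 (x = 7² = 49)
(113*x)*141 = (113*49)*141 = 5537*141 = 780717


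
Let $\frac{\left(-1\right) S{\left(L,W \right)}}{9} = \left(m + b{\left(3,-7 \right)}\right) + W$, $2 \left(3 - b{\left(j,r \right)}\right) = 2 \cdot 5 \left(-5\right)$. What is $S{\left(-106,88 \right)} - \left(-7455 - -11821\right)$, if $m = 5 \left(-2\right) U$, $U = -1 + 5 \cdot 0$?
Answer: $-5500$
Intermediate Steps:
$U = -1$ ($U = -1 + 0 = -1$)
$b{\left(j,r \right)} = 28$ ($b{\left(j,r \right)} = 3 - \frac{2 \cdot 5 \left(-5\right)}{2} = 3 - \frac{10 \left(-5\right)}{2} = 3 - -25 = 3 + 25 = 28$)
$m = 10$ ($m = 5 \left(-2\right) \left(-1\right) = \left(-10\right) \left(-1\right) = 10$)
$S{\left(L,W \right)} = -342 - 9 W$ ($S{\left(L,W \right)} = - 9 \left(\left(10 + 28\right) + W\right) = - 9 \left(38 + W\right) = -342 - 9 W$)
$S{\left(-106,88 \right)} - \left(-7455 - -11821\right) = \left(-342 - 792\right) - \left(-7455 - -11821\right) = \left(-342 - 792\right) - \left(-7455 + 11821\right) = -1134 - 4366 = -5500$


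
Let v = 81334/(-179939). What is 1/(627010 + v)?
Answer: 179939/112823471056 ≈ 1.5949e-6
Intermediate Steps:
v = -81334/179939 (v = 81334*(-1/179939) = -81334/179939 ≈ -0.45201)
1/(627010 + v) = 1/(627010 - 81334/179939) = 1/(112823471056/179939) = 179939/112823471056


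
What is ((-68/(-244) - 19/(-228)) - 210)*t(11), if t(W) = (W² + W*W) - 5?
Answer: -12122945/244 ≈ -49684.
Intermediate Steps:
t(W) = -5 + 2*W² (t(W) = (W² + W²) - 5 = 2*W² - 5 = -5 + 2*W²)
((-68/(-244) - 19/(-228)) - 210)*t(11) = ((-68/(-244) - 19/(-228)) - 210)*(-5 + 2*11²) = ((-68*(-1/244) - 19*(-1/228)) - 210)*(-5 + 2*121) = ((17/61 + 1/12) - 210)*(-5 + 242) = (265/732 - 210)*237 = -153455/732*237 = -12122945/244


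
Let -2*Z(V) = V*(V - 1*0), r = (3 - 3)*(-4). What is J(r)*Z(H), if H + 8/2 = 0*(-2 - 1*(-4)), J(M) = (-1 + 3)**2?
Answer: -32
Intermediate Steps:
r = 0 (r = 0*(-4) = 0)
J(M) = 4 (J(M) = 2**2 = 4)
H = -4 (H = -4 + 0*(-2 - 1*(-4)) = -4 + 0*(-2 + 4) = -4 + 0*2 = -4 + 0 = -4)
Z(V) = -V**2/2 (Z(V) = -V*(V - 1*0)/2 = -V*(V + 0)/2 = -V*V/2 = -V**2/2)
J(r)*Z(H) = 4*(-1/2*(-4)**2) = 4*(-1/2*16) = 4*(-8) = -32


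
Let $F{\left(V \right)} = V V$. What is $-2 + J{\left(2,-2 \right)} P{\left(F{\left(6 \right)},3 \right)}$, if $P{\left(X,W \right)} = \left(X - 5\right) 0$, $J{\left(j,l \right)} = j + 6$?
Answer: $-2$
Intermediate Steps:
$F{\left(V \right)} = V^{2}$
$J{\left(j,l \right)} = 6 + j$
$P{\left(X,W \right)} = 0$ ($P{\left(X,W \right)} = \left(-5 + X\right) 0 = 0$)
$-2 + J{\left(2,-2 \right)} P{\left(F{\left(6 \right)},3 \right)} = -2 + \left(6 + 2\right) 0 = -2 + 8 \cdot 0 = -2 + 0 = -2$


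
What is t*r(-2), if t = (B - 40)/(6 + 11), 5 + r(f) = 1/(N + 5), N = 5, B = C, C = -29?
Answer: 3381/170 ≈ 19.888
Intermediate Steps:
B = -29
r(f) = -49/10 (r(f) = -5 + 1/(5 + 5) = -5 + 1/10 = -5 + ⅒ = -49/10)
t = -69/17 (t = (-29 - 40)/(6 + 11) = -69/17 ≈ -4.0588)
t*r(-2) = -69/17*(-49/10) = 3381/170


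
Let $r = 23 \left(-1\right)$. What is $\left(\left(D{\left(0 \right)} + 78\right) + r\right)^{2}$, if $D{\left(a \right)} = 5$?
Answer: $3600$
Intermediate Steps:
$r = -23$
$\left(\left(D{\left(0 \right)} + 78\right) + r\right)^{2} = \left(\left(5 + 78\right) - 23\right)^{2} = \left(83 - 23\right)^{2} = 60^{2} = 3600$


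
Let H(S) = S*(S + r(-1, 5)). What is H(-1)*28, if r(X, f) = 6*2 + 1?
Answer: -336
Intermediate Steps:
r(X, f) = 13 (r(X, f) = 12 + 1 = 13)
H(S) = S*(13 + S) (H(S) = S*(S + 13) = S*(13 + S))
H(-1)*28 = -(13 - 1)*28 = -1*12*28 = -12*28 = -336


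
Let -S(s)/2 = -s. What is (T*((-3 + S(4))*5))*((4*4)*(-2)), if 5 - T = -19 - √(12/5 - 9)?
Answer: -19200 - 160*I*√165 ≈ -19200.0 - 2055.2*I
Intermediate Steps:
T = 24 + I*√165/5 (T = 5 - (-19 - √(12/5 - 9)) = 5 - (-19 - √(-33/5)) = 5 - (-19 - I*√165/5) = 5 + (19 + I*√165/5) = 24 + I*√165/5 ≈ 24.0 + 2.569*I)
S(s) = 2*s (S(s) = -(-2)*s = 2*s)
(T*((-3 + S(4))*5))*((4*4)*(-2)) = ((24 + I*√165/5)*((-3 + 2*4)*5))*((4*4)*(-2)) = ((24 + I*√165/5)*((-3 + 8)*5))*(16*(-2)) = ((24 + I*√165/5)*(5*5))*(-32) = ((24 + I*√165/5)*25)*(-32) = (600 + 5*I*√165)*(-32) = -19200 - 160*I*√165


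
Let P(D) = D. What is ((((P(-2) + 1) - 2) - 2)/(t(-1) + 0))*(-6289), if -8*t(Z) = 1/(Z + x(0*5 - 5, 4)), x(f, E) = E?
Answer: -754680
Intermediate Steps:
t(Z) = -1/(8*(4 + Z)) (t(Z) = -1/(8*(Z + 4)) = -1/(8*(4 + Z)))
((((P(-2) + 1) - 2) - 2)/(t(-1) + 0))*(-6289) = ((((-2 + 1) - 2) - 2)/(-1/(32 + 8*(-1)) + 0))*(-6289) = (((-1 - 2) - 2)/(-1/(32 - 8) + 0))*(-6289) = ((-3 - 2)/(-1/24 + 0))*(-6289) = -5/(-1*1/24 + 0)*(-6289) = -5/(-1/24 + 0)*(-6289) = -5/(-1/24)*(-6289) = -5*(-24)*(-6289) = 120*(-6289) = -754680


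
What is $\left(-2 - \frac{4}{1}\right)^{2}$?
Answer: $36$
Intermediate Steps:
$\left(-2 - \frac{4}{1}\right)^{2} = \left(-2 - 4\right)^{2} = \left(-6\right)^{2} = 36$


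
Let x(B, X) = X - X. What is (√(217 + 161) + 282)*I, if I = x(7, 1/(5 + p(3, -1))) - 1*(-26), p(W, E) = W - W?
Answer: 7332 + 78*√42 ≈ 7837.5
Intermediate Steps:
p(W, E) = 0
x(B, X) = 0
I = 26 (I = 0 - 1*(-26) = 0 + 26 = 26)
(√(217 + 161) + 282)*I = (√(217 + 161) + 282)*26 = (√378 + 282)*26 = (3*√42 + 282)*26 = (282 + 3*√42)*26 = 7332 + 78*√42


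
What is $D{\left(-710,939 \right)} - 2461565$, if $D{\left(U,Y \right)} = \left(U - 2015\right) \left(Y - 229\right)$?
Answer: $-4396315$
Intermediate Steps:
$D{\left(U,Y \right)} = \left(-2015 + U\right) \left(-229 + Y\right)$
$D{\left(-710,939 \right)} - 2461565 = \left(461435 - 1892085 - -162590 - 666690\right) - 2461565 = \left(461435 - 1892085 + 162590 - 666690\right) - 2461565 = -1934750 - 2461565 = -4396315$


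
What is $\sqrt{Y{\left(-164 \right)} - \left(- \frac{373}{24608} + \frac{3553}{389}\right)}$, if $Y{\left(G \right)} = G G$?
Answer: $\frac{25 \sqrt{246372523412026}}{2393128} \approx 163.97$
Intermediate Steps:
$Y{\left(G \right)} = G^{2}$
$\sqrt{Y{\left(-164 \right)} - \left(- \frac{373}{24608} + \frac{3553}{389}\right)} = \sqrt{\left(-164\right)^{2} - \left(- \frac{373}{24608} + \frac{3553}{389}\right)} = \sqrt{26896 - \frac{87287127}{9572512}} = \sqrt{\frac{257374995625}{9572512}} = \frac{25 \sqrt{246372523412026}}{2393128}$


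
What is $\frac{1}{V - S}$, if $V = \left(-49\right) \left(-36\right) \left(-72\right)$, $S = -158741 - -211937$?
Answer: $- \frac{1}{180204} \approx -5.5493 \cdot 10^{-6}$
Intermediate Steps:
$S = 53196$ ($S = -158741 + 211937 = 53196$)
$V = -127008$ ($V = 1764 \left(-72\right) = -127008$)
$\frac{1}{V - S} = \frac{1}{-127008 - 53196} = \frac{1}{-180204} = - \frac{1}{180204}$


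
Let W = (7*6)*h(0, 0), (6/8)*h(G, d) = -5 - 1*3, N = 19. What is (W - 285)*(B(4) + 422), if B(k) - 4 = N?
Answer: -326185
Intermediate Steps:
h(G, d) = -32/3 (h(G, d) = 4*(-5 - 1*3)/3 = 4*(-5 - 3)/3 = (4/3)*(-8) = -32/3)
B(k) = 23 (B(k) = 4 + 19 = 23)
W = -448 (W = (7*6)*(-32/3) = 42*(-32/3) = -448)
(W - 285)*(B(4) + 422) = (-448 - 285)*(23 + 422) = -733*445 = -326185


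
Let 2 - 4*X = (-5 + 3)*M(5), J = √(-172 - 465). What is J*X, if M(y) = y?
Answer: 21*I*√13 ≈ 75.717*I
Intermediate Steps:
J = 7*I*√13 (J = √(-637) = 7*I*√13 ≈ 25.239*I)
X = 3 (X = ½ - (-5 + 3)*5/4 = ½ - (-1)*5/2 = ½ - ¼*(-10) = ½ + 5/2 = 3)
J*X = (7*I*√13)*3 = 21*I*√13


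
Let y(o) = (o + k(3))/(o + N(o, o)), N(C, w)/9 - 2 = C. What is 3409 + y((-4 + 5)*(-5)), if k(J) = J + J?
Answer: 109087/32 ≈ 3409.0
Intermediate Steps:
N(C, w) = 18 + 9*C
k(J) = 2*J
y(o) = (6 + o)/(18 + 10*o) (y(o) = (o + 2*3)/(o + (18 + 9*o)) = (o + 6)/(18 + 10*o) = (6 + o)/(18 + 10*o))
3409 + y((-4 + 5)*(-5)) = 3409 + (6 + (-4 + 5)*(-5))/(2*(9 + 5*((-4 + 5)*(-5)))) = 3409 + (6 + 1*(-5))/(2*(9 + 5*(1*(-5)))) = 3409 + (6 - 5)/(2*(9 + 5*(-5))) = 3409 + (½)*1/(9 - 25) = 3409 + (½)*1/(-16) = 3409 + (½)*(-1/16)*1 = 3409 - 1/32 = 109087/32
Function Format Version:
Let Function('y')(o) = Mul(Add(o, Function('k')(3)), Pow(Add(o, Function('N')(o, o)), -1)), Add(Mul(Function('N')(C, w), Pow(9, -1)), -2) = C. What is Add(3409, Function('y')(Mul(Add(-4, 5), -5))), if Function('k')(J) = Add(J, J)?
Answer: Rational(109087, 32) ≈ 3409.0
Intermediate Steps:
Function('N')(C, w) = Add(18, Mul(9, C))
Function('k')(J) = Mul(2, J)
Function('y')(o) = Mul(Pow(Add(18, Mul(10, o)), -1), Add(6, o)) (Function('y')(o) = Mul(Add(o, Mul(2, 3)), Pow(Add(o, Add(18, Mul(9, o))), -1)) = Mul(Add(o, 6), Pow(Add(18, Mul(10, o)), -1)) = Mul(Add(6, o), Pow(Add(18, Mul(10, o)), -1)) = Mul(Pow(Add(18, Mul(10, o)), -1), Add(6, o)))
Add(3409, Function('y')(Mul(Add(-4, 5), -5))) = Add(3409, Mul(Rational(1, 2), Pow(Add(9, Mul(5, Mul(Add(-4, 5), -5))), -1), Add(6, Mul(Add(-4, 5), -5)))) = Add(3409, Mul(Rational(1, 2), Pow(Add(9, Mul(5, Mul(1, -5))), -1), Add(6, Mul(1, -5)))) = Add(3409, Mul(Rational(1, 2), Pow(Add(9, Mul(5, -5)), -1), Add(6, -5))) = Add(3409, Mul(Rational(1, 2), Pow(Add(9, -25), -1), 1)) = Add(3409, Mul(Rational(1, 2), Pow(-16, -1), 1)) = Add(3409, Mul(Rational(1, 2), Rational(-1, 16), 1)) = Add(3409, Rational(-1, 32)) = Rational(109087, 32)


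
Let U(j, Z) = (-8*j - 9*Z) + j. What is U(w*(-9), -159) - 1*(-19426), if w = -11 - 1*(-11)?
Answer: 20857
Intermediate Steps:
w = 0 (w = -11 + 11 = 0)
U(j, Z) = -9*Z - 7*j (U(j, Z) = (-9*Z - 8*j) + j = -9*Z - 7*j)
U(w*(-9), -159) - 1*(-19426) = (-9*(-159) - 0*(-9)) - 1*(-19426) = (1431 - 7*0) + 19426 = (1431 + 0) + 19426 = 1431 + 19426 = 20857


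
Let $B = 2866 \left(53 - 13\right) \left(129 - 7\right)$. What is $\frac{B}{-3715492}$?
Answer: $- \frac{3496520}{928873} \approx -3.7643$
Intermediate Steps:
$B = 13986080$ ($B = 2866 \cdot 40 \cdot 122 = 2866 \cdot 4880 = 13986080$)
$\frac{B}{-3715492} = \frac{13986080}{-3715492} = 13986080 \left(- \frac{1}{3715492}\right) = - \frac{3496520}{928873}$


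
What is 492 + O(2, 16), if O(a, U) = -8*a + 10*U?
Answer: 636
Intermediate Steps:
492 + O(2, 16) = 492 + (-8*2 + 10*16) = 492 + (-16 + 160) = 492 + 144 = 636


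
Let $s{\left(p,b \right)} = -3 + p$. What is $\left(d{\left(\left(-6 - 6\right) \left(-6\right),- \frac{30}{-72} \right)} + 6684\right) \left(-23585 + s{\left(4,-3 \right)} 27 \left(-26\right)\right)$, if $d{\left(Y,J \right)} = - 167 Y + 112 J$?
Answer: $\frac{385677560}{3} \approx 1.2856 \cdot 10^{8}$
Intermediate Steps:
$\left(d{\left(\left(-6 - 6\right) \left(-6\right),- \frac{30}{-72} \right)} + 6684\right) \left(-23585 + s{\left(4,-3 \right)} 27 \left(-26\right)\right) = \left(\left(- 167 \left(-6 - 6\right) \left(-6\right) + 112 \left(- \frac{30}{-72}\right)\right) + 6684\right) \left(-23585 + \left(-3 + 4\right) 27 \left(-26\right)\right) = \left(\left(- 167 \left(\left(-12\right) \left(-6\right)\right) + 112 \left(\left(-30\right) \left(- \frac{1}{72}\right)\right)\right) + 6684\right) \left(-23585 + 1 \cdot 27 \left(-26\right)\right) = \left(\left(\left(-167\right) 72 + 112 \cdot \frac{5}{12}\right) + 6684\right) \left(-23585 + 27 \left(-26\right)\right) = \left(\left(-12024 + \frac{140}{3}\right) + 6684\right) \left(-23585 - 702\right) = \left(- \frac{35932}{3} + 6684\right) \left(-24287\right) = \left(- \frac{15880}{3}\right) \left(-24287\right) = \frac{385677560}{3}$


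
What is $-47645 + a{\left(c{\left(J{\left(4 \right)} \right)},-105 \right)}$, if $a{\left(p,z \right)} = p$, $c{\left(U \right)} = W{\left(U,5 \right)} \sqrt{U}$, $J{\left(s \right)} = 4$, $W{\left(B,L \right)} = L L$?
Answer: $-47595$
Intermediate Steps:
$W{\left(B,L \right)} = L^{2}$
$c{\left(U \right)} = 25 \sqrt{U}$ ($c{\left(U \right)} = 5^{2} \sqrt{U} = 25 \sqrt{U}$)
$-47645 + a{\left(c{\left(J{\left(4 \right)} \right)},-105 \right)} = -47645 + 25 \sqrt{4} = -47645 + 25 \cdot 2 = -47645 + 50 = -47595$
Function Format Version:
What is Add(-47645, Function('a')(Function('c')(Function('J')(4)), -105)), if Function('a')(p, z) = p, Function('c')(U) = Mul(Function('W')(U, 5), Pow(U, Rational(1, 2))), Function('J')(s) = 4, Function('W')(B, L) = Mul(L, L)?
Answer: -47595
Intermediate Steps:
Function('W')(B, L) = Pow(L, 2)
Function('c')(U) = Mul(25, Pow(U, Rational(1, 2))) (Function('c')(U) = Mul(Pow(5, 2), Pow(U, Rational(1, 2))) = Mul(25, Pow(U, Rational(1, 2))))
Add(-47645, Function('a')(Function('c')(Function('J')(4)), -105)) = Add(-47645, Mul(25, Pow(4, Rational(1, 2)))) = Add(-47645, Mul(25, 2)) = Add(-47645, 50) = -47595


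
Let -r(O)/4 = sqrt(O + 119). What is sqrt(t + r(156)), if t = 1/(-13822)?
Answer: sqrt(-13822 - 3820953680*sqrt(11))/13822 ≈ 8.1445*I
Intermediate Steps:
r(O) = -4*sqrt(119 + O) (r(O) = -4*sqrt(O + 119) = -4*sqrt(119 + O))
t = -1/13822 ≈ -7.2348e-5
sqrt(t + r(156)) = sqrt(-1/13822 - 4*sqrt(119 + 156)) = sqrt(-1/13822 - 20*sqrt(11))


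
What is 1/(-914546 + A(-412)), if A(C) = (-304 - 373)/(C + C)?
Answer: -824/753585227 ≈ -1.0934e-6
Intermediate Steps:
A(C) = -677/(2*C) (A(C) = -677*1/(2*C) = -677/(2*C))
1/(-914546 + A(-412)) = 1/(-914546 - 677/2/(-412)) = 1/(-914546 - 677/2*(-1/412)) = 1/(-914546 + 677/824) = 1/(-753585227/824) = -824/753585227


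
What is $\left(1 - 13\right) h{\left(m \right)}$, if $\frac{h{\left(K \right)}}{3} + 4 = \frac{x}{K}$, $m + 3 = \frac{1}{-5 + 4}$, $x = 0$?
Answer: $144$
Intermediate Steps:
$m = -4$ ($m = -3 + \frac{1}{-5 + 4} = -3 + \frac{1}{-1} = -3 - 1 = -4$)
$h{\left(K \right)} = -12$ ($h{\left(K \right)} = -12 + 3 \frac{0}{K} = -12 + 3 \cdot 0 = -12 + 0 = -12$)
$\left(1 - 13\right) h{\left(m \right)} = \left(1 - 13\right) \left(-12\right) = \left(-12\right) \left(-12\right) = 144$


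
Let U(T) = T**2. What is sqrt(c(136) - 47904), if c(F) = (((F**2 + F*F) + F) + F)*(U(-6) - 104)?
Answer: 4*I*sqrt(161366) ≈ 1606.8*I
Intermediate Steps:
c(F) = -136*F - 136*F**2 (c(F) = (((F**2 + F*F) + F) + F)*((-6)**2 - 104) = (((F**2 + F**2) + F) + F)*(36 - 104) = ((2*F**2 + F) + F)*(-68) = ((F + 2*F**2) + F)*(-68) = (2*F + 2*F**2)*(-68) = -136*F - 136*F**2)
sqrt(c(136) - 47904) = sqrt(-136*136*(1 + 136) - 47904) = sqrt(-136*136*137 - 47904) = sqrt(-2533952 - 47904) = sqrt(-2581856) = 4*I*sqrt(161366)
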